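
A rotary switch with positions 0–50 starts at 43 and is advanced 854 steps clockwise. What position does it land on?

30

Dividing 854 by 51 gives quotient 16 and remainder 38.
(43 + 38) mod 51 = 30.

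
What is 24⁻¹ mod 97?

93

24·93 = 2232 = 23·97 + 1, so 24⁻¹ ≡ 93 (mod 97).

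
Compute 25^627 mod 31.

Square-and-reduce mod 31: 25^1≡25, 25^2≡5, 25^4≡25, 25^8≡5, 25^16≡25, 25^32≡5, 25^64≡25, 25^128≡5, 25^256≡25, 25^512≡5.
Since 627 = 1 + 2 + 16 + 32 + 64 + 512 in binary, 25^627 ≡ 25·5·25·5·25·5 ≡ 1 (mod 31).

1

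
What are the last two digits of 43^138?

Square-and-reduce mod 100: 43^1≡43, 43^2≡49, 43^4≡1, 43^8≡1, 43^16≡1, 43^32≡1, 43^64≡1, 43^128≡1.
138 = 2 + 8 + 128, so 43^138 ≡ 49·1·1 ≡ 49 (mod 100).

49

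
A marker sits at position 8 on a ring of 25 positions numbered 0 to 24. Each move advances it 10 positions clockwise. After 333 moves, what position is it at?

13

333·10 = 3330.
3330 mod 25 = 5 (since 133·25 = 3325).
(8 + 5) mod 25 = 13.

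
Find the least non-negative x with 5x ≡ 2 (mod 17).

5⁻¹ ≡ 7 (mod 17) because 5·7 = 35 = 2·17 + 1.
So x ≡ 7·2 = 14 ≡ 14 (mod 17).

14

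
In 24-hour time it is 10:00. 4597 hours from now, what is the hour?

23

4597 mod 24 = 13 (since 191·24 = 4584).
(10 + 13) mod 24 = 23.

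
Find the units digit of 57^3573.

Powers of 7 mod 10 repeat with period 4: 7, 9, 3, 1.
3573 leaves remainder 1 on division by 4, so 57^3573 ends in 7.

7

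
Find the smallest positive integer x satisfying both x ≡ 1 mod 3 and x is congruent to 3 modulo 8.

19

x ≡ 1 (mod 3) gives x ∈ {1, 4, 7, 10, 13, 16, 19}.
The first of these with x mod 8 = 3 is 19.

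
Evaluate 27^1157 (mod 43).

By repeated squaring mod 43: 27^1≡27, 27^2≡41, 27^4≡4, 27^8≡16, 27^16≡41, 27^32≡4, 27^64≡16, 27^128≡41, 27^256≡4, 27^512≡16, 27^1024≡41.
Since 1157 = 1 + 4 + 128 + 1024 in binary, 27^1157 ≡ 27·4·41·41 ≡ 2 (mod 43).

2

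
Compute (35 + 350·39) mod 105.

35

350·39 = 13650.
13650 = 130·105 + 0, so 13650 mod 105 = 0.
(35 + 0) mod 105 = 35.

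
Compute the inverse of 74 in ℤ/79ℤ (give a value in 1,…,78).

74·63 = 4662 = 59·79 + 1, so 74⁻¹ ≡ 63 (mod 79).

63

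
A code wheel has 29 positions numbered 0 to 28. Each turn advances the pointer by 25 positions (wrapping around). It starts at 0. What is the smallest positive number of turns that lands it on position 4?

28

25⁻¹ ≡ 7 (mod 29) because 25·7 = 175 = 6·29 + 1.
Multiplying both sides by 7: x ≡ 7·4 = 28 ≡ 28 (mod 29).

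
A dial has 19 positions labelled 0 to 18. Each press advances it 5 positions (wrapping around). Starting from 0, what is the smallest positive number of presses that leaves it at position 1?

5·4 = 20 = 1·19 + 1, so 5⁻¹ ≡ 4 (mod 19).

4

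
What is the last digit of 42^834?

Last digits of 2^n: 2, 4, 8, 6 (period 4).
834 mod 4 = 2, so the last digit matches 2^2 = 4.

4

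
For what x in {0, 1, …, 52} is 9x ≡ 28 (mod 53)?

9

The inverse of 9 mod 53 is 6 (since 9·6 = 54 ≡ 1).
Multiplying both sides by 6: x ≡ 6·28 = 168 ≡ 9 (mod 53).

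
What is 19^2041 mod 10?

9

Last digits of 9^n: 9, 1 (period 2).
2041 leaves remainder 1 on division by 2, so 19^2041 ends in 9.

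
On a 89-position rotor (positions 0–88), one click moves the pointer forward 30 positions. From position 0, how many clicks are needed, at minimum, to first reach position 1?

3

89 = 2·30 + 29
30 = 1·29 + 1
29 = 29·1 + 0
Back-substituting gives 30·3 ≡ 1 (mod 89).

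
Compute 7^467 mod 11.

6

By repeated squaring mod 11: 7^1≡7, 7^2≡5, 7^4≡3, 7^8≡9, 7^16≡4, 7^32≡5, 7^64≡3, 7^128≡9, 7^256≡4.
467 = 1 + 2 + 16 + 64 + 128 + 256, so 7^467 ≡ 7·5·4·3·9·4 ≡ 6 (mod 11).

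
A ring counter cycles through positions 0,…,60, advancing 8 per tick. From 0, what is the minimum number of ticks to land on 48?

6

The inverse of 8 mod 61 is 23 (since 8·23 = 184 ≡ 1).
So x ≡ 23·48 = 1104 ≡ 6 (mod 61).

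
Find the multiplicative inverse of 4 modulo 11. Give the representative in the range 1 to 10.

11 = 2·4 + 3
4 = 1·3 + 1
3 = 3·1 + 0
Back-substituting gives 4·3 ≡ 1 (mod 11).

3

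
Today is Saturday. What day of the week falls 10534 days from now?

Friday

10534 = 1504·7 + 6, so 10534 mod 7 = 6.
Saturday + 6 days → Friday.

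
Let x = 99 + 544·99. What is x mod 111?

544·99 = 53856.
53856 mod 111 = 21 (since 485·111 = 53835).
(99 + 21) mod 111 = 9.

9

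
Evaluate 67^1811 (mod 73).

Square-and-reduce mod 73: 67^1≡67, 67^2≡36, 67^4≡55, 67^8≡32, 67^16≡2, 67^32≡4, 67^64≡16, 67^128≡37, 67^256≡55, 67^512≡32, 67^1024≡2.
Since 1811 = 1 + 2 + 16 + 256 + 512 + 1024 in binary, 67^1811 ≡ 67·36·2·55·32·2 ≡ 23 (mod 73).

23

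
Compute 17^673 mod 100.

Successive squares of 17 mod 100: 17^1≡17, 17^2≡89, 17^4≡21, 17^8≡41, 17^16≡81, 17^32≡61, 17^64≡21, 17^128≡41, 17^256≡81, 17^512≡61.
673 = 1 + 32 + 128 + 512, so 17^673 ≡ 17·61·41·61 ≡ 37 (mod 100).

37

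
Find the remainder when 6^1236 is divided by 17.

By repeated squaring mod 17: 6^1≡6, 6^2≡2, 6^4≡4, 6^8≡16, 6^16≡1, 6^32≡1, 6^64≡1, 6^128≡1, 6^256≡1, 6^512≡1, 6^1024≡1.
1236 = 4 + 16 + 64 + 128 + 1024, so 6^1236 ≡ 4·1·1·1·1 ≡ 4 (mod 17).

4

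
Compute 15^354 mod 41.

33

Square-and-reduce mod 41: 15^1≡15, 15^2≡20, 15^4≡31, 15^8≡18, 15^16≡37, 15^32≡16, 15^64≡10, 15^128≡18, 15^256≡37.
Since 354 = 2 + 32 + 64 + 256 in binary, 15^354 ≡ 20·16·10·37 ≡ 33 (mod 41).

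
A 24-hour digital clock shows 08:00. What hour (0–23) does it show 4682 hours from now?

4682 mod 24 = 2 (since 195·24 = 4680).
(8 + 2) mod 24 = 10.

10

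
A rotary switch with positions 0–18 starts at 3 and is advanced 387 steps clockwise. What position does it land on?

387 = 20·19 + 7, so 387 mod 19 = 7.
(3 + 7) mod 19 = 10.

10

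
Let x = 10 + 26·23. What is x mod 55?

3

26·23 = 598.
Dividing 598 by 55 gives quotient 10 and remainder 48.
(10 + 48) mod 55 = 3.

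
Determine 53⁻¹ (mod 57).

14

53·14 = 742 = 13·57 + 1, so 53⁻¹ ≡ 14 (mod 57).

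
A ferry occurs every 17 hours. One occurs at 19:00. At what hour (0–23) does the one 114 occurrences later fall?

13

114·17 = 1938.
1938 = 80·24 + 18, so 1938 mod 24 = 18.
(19 + 18) mod 24 = 13.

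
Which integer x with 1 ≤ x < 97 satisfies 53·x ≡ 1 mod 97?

11

53·11 = 583 = 6·97 + 1, so 53⁻¹ ≡ 11 (mod 97).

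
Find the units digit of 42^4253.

2

Powers of 2 mod 10 repeat with period 4: 2, 4, 8, 6.
4253 mod 4 = 1, so the last digit matches 2^1 = 2.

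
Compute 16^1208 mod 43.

By repeated squaring mod 43: 16^1≡16, 16^2≡41, 16^4≡4, 16^8≡16, 16^16≡41, 16^32≡4, 16^64≡16, 16^128≡41, 16^256≡4, 16^512≡16, 16^1024≡41.
Since 1208 = 8 + 16 + 32 + 128 + 1024 in binary, 16^1208 ≡ 16·41·4·41·41 ≡ 4 (mod 43).

4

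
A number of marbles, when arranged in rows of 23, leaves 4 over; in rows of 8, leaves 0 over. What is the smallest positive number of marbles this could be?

96

x ≡ 0 (mod 8) gives x ∈ {0, 8, 16, 24, 32, 40, 48, 56, …}.
The first of these with x mod 23 = 4 is 96.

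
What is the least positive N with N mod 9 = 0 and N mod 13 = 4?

108

Since 13·7 ≡ 1 (mod 9), take x = 4 + 13·((0−4)·7 mod 9) = 4 + 13·8 = 108.
Check: 108 mod 9 = 0, 108 mod 13 = 4.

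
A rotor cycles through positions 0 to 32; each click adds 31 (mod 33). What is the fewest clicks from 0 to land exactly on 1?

16

33 = 1·31 + 2
31 = 15·2 + 1
2 = 2·1 + 0
Back-substituting gives 31·16 ≡ 1 (mod 33).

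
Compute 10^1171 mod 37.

10

By repeated squaring mod 37: 10^1≡10, 10^2≡26, 10^4≡10, 10^8≡26, 10^16≡10, 10^32≡26, 10^64≡10, 10^128≡26, 10^256≡10, 10^512≡26, 10^1024≡10.
Since 1171 = 1 + 2 + 16 + 128 + 1024 in binary, 10^1171 ≡ 10·26·10·26·10 ≡ 10 (mod 37).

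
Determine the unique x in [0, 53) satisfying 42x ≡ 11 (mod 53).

52

42⁻¹ ≡ 24 (mod 53) because 42·24 = 1008 = 19·53 + 1.
So x ≡ 24·11 = 264 ≡ 52 (mod 53).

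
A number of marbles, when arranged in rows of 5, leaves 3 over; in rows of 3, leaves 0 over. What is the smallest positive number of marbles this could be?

3

x ≡ 0 (mod 3) gives x ∈ {0, 3}.
The first of these with x mod 5 = 3 is 3.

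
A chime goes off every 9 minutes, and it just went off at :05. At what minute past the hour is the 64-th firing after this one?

64·9 = 576.
576 mod 60 = 36 (since 9·60 = 540).
(5 + 36) mod 60 = 41.

41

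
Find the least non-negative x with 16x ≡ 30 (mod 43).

16⁻¹ ≡ 35 (mod 43) because 16·35 = 560 = 13·43 + 1.
Multiplying both sides by 35: x ≡ 35·30 = 1050 ≡ 18 (mod 43).
Check: 16·18 = 288 = 6·43 + 30.

18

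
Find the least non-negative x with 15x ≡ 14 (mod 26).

The inverse of 15 mod 26 is 7 (since 15·7 = 105 ≡ 1).
So x ≡ 7·14 = 98 ≡ 20 (mod 26).

20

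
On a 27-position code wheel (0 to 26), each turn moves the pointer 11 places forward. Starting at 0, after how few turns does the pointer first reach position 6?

11⁻¹ ≡ 5 (mod 27) because 11·5 = 55 = 2·27 + 1.
Multiplying both sides by 5: x ≡ 5·6 = 30 ≡ 3 (mod 27).

3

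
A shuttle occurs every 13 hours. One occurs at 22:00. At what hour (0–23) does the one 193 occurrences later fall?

11

193·13 = 2509.
2509 = 104·24 + 13, so 2509 mod 24 = 13.
(22 + 13) mod 24 = 11.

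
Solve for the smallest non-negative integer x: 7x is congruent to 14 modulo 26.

2

The inverse of 7 mod 26 is 15 (since 7·15 = 105 ≡ 1).
Multiplying both sides by 15: x ≡ 15·14 = 210 ≡ 2 (mod 26).
Check: 7·2 = 14 = 0·26 + 14.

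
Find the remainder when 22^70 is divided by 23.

Square-and-reduce mod 23: 22^1≡22, 22^2≡1, 22^4≡1, 22^8≡1, 22^16≡1, 22^32≡1, 22^64≡1.
70 = 2 + 4 + 64, so 22^70 ≡ 1·1·1 ≡ 1 (mod 23).

1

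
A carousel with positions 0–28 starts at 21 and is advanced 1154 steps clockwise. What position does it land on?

1154 − 39·29 = 23, so 1154 ≡ 23 (mod 29).
(21 + 23) mod 29 = 15.

15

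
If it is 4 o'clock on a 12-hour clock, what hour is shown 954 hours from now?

10

954 = 79·12 + 6, so 954 mod 12 = 6.
4 + 6 → 10 on a 12-hour dial.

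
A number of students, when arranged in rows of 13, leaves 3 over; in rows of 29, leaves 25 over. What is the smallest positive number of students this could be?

x ≡ 3 (mod 13) gives x ∈ {3, 16, 29, 42, 55, 68, 81, 94, …}.
The first of these with x mod 29 = 25 is 315.

315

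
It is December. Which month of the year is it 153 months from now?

September

Dividing 153 by 12 gives quotient 12 and remainder 9.
December + 9 months → September.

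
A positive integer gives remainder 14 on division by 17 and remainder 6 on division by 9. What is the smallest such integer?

x ≡ 6 (mod 9) gives x ∈ {6, 15, 24, 33, 42, 51, 60, 69, …}.
The first of these with x mod 17 = 14 is 150.

150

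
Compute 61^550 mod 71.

45

Square-and-reduce mod 71: 61^1≡61, 61^2≡29, 61^4≡60, 61^8≡50, 61^16≡15, 61^32≡12, 61^64≡2, 61^128≡4, 61^256≡16, 61^512≡43.
Since 550 = 2 + 4 + 32 + 512 in binary, 61^550 ≡ 29·60·12·43 ≡ 45 (mod 71).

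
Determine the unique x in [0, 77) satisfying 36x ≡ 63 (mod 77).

36⁻¹ ≡ 15 (mod 77) because 36·15 = 540 = 7·77 + 1.
So x ≡ 15·63 = 945 ≡ 21 (mod 77).
Check: 36·21 = 756 = 9·77 + 63.

21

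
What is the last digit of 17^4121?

Last digits of 7^n: 7, 9, 3, 1 (period 4).
4121 leaves remainder 1 on division by 4, so 17^4121 ends in 7.

7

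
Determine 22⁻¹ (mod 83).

34

22·34 = 748 = 9·83 + 1, so 22⁻¹ ≡ 34 (mod 83).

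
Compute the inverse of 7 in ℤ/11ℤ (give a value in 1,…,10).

8

7·8 = 56 = 5·11 + 1, so 7⁻¹ ≡ 8 (mod 11).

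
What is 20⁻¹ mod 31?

14

20·14 = 280 = 9·31 + 1, so 20⁻¹ ≡ 14 (mod 31).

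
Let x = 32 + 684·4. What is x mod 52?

12

684·4 = 2736.
2736 mod 52 = 32 (since 52·52 = 2704).
(32 + 32) mod 52 = 12.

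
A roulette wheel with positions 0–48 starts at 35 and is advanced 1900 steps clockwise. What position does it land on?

1900 − 38·49 = 38, so 1900 ≡ 38 (mod 49).
(35 + 38) mod 49 = 24.

24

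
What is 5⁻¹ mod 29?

6

5·6 = 30 = 1·29 + 1, so 5⁻¹ ≡ 6 (mod 29).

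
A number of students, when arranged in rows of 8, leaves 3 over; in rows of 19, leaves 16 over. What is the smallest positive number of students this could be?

35

Since 19·3 ≡ 1 (mod 8), take x = 16 + 19·((3−16)·3 mod 8) = 16 + 19·1 = 35.
Check: 35 mod 8 = 3, 35 mod 19 = 16.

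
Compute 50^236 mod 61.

1

Square-and-reduce mod 61: 50^1≡50, 50^2≡60, 50^4≡1, 50^8≡1, 50^16≡1, 50^32≡1, 50^64≡1, 50^128≡1.
236 = 4 + 8 + 32 + 64 + 128, so 50^236 ≡ 1·1·1·1·1 ≡ 1 (mod 61).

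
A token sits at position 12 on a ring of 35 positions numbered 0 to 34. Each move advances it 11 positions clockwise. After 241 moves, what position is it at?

3

241·11 = 2651.
Dividing 2651 by 35 gives quotient 75 and remainder 26.
(12 + 26) mod 35 = 3.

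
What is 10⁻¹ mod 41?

37

10·37 = 370 = 9·41 + 1, so 10⁻¹ ≡ 37 (mod 41).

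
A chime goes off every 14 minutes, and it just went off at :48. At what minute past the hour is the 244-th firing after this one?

44

244·14 = 3416.
3416 = 56·60 + 56, so 3416 mod 60 = 56.
(48 + 56) mod 60 = 44.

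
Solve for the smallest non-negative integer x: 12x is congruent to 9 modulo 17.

The inverse of 12 mod 17 is 10 (since 12·10 = 120 ≡ 1).
So x ≡ 10·9 = 90 ≡ 5 (mod 17).
Check: 12·5 = 60 = 3·17 + 9.

5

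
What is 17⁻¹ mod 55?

13

55 = 3·17 + 4
17 = 4·4 + 1
4 = 4·1 + 0
Back-substituting gives 17·13 ≡ 1 (mod 55).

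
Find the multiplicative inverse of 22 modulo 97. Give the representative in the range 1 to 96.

22·75 = 1650 = 17·97 + 1, so 22⁻¹ ≡ 75 (mod 97).

75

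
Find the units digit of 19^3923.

Last digits of 9^n: 9, 1 (period 2).
3923 leaves remainder 1 on division by 2, so 19^3923 ends in 9.

9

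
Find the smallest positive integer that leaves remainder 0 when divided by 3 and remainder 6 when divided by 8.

x ≡ 0 (mod 3) gives x ∈ {0, 3, 6}.
The first of these with x mod 8 = 6 is 6.

6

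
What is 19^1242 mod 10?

1

The units digit of 19^n cycles with period 2: 9, 1, …
1242 leaves remainder 0 on division by 2, so 19^1242 ends in 1.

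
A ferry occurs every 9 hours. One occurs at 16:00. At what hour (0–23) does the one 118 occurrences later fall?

118·9 = 1062.
1062 = 44·24 + 6, so 1062 mod 24 = 6.
(16 + 6) mod 24 = 22.

22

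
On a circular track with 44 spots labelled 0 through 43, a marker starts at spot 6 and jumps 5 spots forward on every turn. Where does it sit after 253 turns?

253·5 = 1265.
1265 mod 44 = 33 (since 28·44 = 1232).
(6 + 33) mod 44 = 39.

39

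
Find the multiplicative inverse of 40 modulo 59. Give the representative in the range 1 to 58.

31

40·31 = 1240 = 21·59 + 1, so 40⁻¹ ≡ 31 (mod 59).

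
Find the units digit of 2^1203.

The units digit of 2^n cycles with period 4: 2, 4, 8, 6, …
1203 leaves remainder 3 on division by 4, so 2^1203 ends in 8.

8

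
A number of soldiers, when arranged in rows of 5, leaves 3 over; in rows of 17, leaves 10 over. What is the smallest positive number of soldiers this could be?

Since 17·3 ≡ 1 (mod 5), take x = 10 + 17·((3−10)·3 mod 5) = 10 + 17·4 = 78.
Check: 78 mod 5 = 3, 78 mod 17 = 10.

78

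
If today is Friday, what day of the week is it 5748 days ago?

5748 − 821·7 = 1, so 5748 ≡ 1 (mod 7).
Friday − 1 day → Thursday.

Thursday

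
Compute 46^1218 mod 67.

Successive squares of 46 mod 67: 46^1≡46, 46^2≡39, 46^4≡47, 46^8≡65, 46^16≡4, 46^32≡16, 46^64≡55, 46^128≡10, 46^256≡33, 46^512≡17, 46^1024≡21.
1218 = 2 + 64 + 128 + 1024, so 46^1218 ≡ 39·55·10·21 ≡ 9 (mod 67).

9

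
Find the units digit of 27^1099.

3

The units digit of 27^n cycles with period 4: 7, 9, 3, 1, …
1099 mod 4 = 3, so the last digit matches 7^3 = 3.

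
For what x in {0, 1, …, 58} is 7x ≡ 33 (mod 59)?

30

7⁻¹ ≡ 17 (mod 59) because 7·17 = 119 = 2·59 + 1.
Multiplying both sides by 17: x ≡ 17·33 = 561 ≡ 30 (mod 59).
Check: 7·30 = 210 = 3·59 + 33.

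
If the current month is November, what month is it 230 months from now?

Dividing 230 by 12 gives quotient 19 and remainder 2.
November + 2 months → January.

January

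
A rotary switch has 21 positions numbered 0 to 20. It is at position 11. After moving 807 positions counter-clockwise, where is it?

807 = 38·21 + 9, so 807 mod 21 = 9.
(11 − 9) mod 21 = 2.

2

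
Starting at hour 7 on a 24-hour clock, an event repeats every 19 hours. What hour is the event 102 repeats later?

102·19 = 1938.
1938 = 80·24 + 18, so 1938 mod 24 = 18.
(7 + 18) mod 24 = 1.

1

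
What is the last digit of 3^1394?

9

Powers of 3 mod 10 repeat with period 4: 3, 9, 7, 1.
1394 mod 4 = 2, so the last digit matches 3^2 = 9.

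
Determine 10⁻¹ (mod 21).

10·19 = 190 = 9·21 + 1, so 10⁻¹ ≡ 19 (mod 21).

19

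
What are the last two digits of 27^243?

83

Square-and-reduce mod 100: 27^1≡27, 27^2≡29, 27^4≡41, 27^8≡81, 27^16≡61, 27^32≡21, 27^64≡41, 27^128≡81.
Since 243 = 1 + 2 + 16 + 32 + 64 + 128 in binary, 27^243 ≡ 27·29·61·21·41·81 ≡ 83 (mod 100).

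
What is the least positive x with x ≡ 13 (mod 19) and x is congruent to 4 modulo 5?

x ≡ 4 (mod 5) gives x ∈ {4, 9, 14, 19, 24, 29, 34, 39, …}.
The first of these with x mod 19 = 13 is 89.

89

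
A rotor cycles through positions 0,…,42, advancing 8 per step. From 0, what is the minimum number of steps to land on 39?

21

8⁻¹ ≡ 27 (mod 43) because 8·27 = 216 = 5·43 + 1.
Multiplying both sides by 27: x ≡ 27·39 = 1053 ≡ 21 (mod 43).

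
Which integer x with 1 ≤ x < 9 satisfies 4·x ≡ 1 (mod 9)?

7

4·7 = 28 = 3·9 + 1, so 4⁻¹ ≡ 7 (mod 9).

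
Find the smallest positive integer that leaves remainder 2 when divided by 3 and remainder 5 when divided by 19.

5

x ≡ 2 (mod 3) gives x ∈ {2, 5}.
The first of these with x mod 19 = 5 is 5.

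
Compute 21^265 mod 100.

1

Successive squares of 21 mod 100: 21^1≡21, 21^2≡41, 21^4≡81, 21^8≡61, 21^16≡21, 21^32≡41, 21^64≡81, 21^128≡61, 21^256≡21.
265 = 1 + 8 + 256, so 21^265 ≡ 21·61·21 ≡ 1 (mod 100).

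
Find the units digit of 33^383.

7

Powers of 3 mod 10 repeat with period 4: 3, 9, 7, 1.
383 leaves remainder 3 on division by 4, so 33^383 ends in 7.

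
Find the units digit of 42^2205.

2

Last digits of 2^n: 2, 4, 8, 6 (period 4).
2205 leaves remainder 1 on division by 4, so 42^2205 ends in 2.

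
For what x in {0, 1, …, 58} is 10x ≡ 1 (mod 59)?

The inverse of 10 mod 59 is 6 (since 10·6 = 60 ≡ 1).
So x ≡ 6·1 = 6 ≡ 6 (mod 59).

6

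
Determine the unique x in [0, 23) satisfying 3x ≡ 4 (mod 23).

The inverse of 3 mod 23 is 8 (since 3·8 = 24 ≡ 1).
So x ≡ 8·4 = 32 ≡ 9 (mod 23).
Check: 3·9 = 27 = 1·23 + 4.

9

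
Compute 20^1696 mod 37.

Successive squares of 20 mod 37: 20^1≡20, 20^2≡30, 20^4≡12, 20^8≡33, 20^16≡16, 20^32≡34, 20^64≡9, 20^128≡7, 20^256≡12, 20^512≡33, 20^1024≡16.
Since 1696 = 32 + 128 + 512 + 1024 in binary, 20^1696 ≡ 34·7·33·16 ≡ 12 (mod 37).

12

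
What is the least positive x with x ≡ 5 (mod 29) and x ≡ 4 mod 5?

Since 5·6 ≡ 1 (mod 29), take x = 4 + 5·((5−4)·6 mod 29) = 4 + 5·6 = 34.
Check: 34 mod 29 = 5, 34 mod 5 = 4.

34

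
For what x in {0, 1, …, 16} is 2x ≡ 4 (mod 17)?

2

2⁻¹ ≡ 9 (mod 17) because 2·9 = 18 = 1·17 + 1.
So x ≡ 9·4 = 36 ≡ 2 (mod 17).
Check: 2·2 = 4 = 0·17 + 4.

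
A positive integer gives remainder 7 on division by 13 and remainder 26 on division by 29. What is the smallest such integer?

Since 29·9 ≡ 1 (mod 13), take x = 26 + 29·((7−26)·9 mod 13) = 26 + 29·11 = 345.
Check: 345 mod 13 = 7, 345 mod 29 = 26.

345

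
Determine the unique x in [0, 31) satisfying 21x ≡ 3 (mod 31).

9

The inverse of 21 mod 31 is 3 (since 21·3 = 63 ≡ 1).
Multiplying both sides by 3: x ≡ 3·3 = 9 ≡ 9 (mod 31).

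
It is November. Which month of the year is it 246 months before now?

246 = 20·12 + 6, so 246 mod 12 = 6.
November − 6 months → May.

May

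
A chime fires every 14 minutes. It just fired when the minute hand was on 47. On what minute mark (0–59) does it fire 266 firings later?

266·14 = 3724.
3724 mod 60 = 4 (since 62·60 = 3720).
(47 + 4) mod 60 = 51.

51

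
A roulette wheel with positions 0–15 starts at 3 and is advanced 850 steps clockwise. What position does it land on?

850 − 53·16 = 2, so 850 ≡ 2 (mod 16).
(3 + 2) mod 16 = 5.

5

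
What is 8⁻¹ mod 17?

15

8·15 = 120 = 7·17 + 1, so 8⁻¹ ≡ 15 (mod 17).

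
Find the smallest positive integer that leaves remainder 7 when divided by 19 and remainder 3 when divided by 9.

102

Since 9·17 ≡ 1 (mod 19), take x = 3 + 9·((7−3)·17 mod 19) = 3 + 9·11 = 102.
Check: 102 mod 19 = 7, 102 mod 9 = 3.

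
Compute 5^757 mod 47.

Square-and-reduce mod 47: 5^1≡5, 5^2≡25, 5^4≡14, 5^8≡8, 5^16≡17, 5^32≡7, 5^64≡2, 5^128≡4, 5^256≡16, 5^512≡21.
757 = 1 + 4 + 16 + 32 + 64 + 128 + 512, so 5^757 ≡ 5·14·17·7·2·4·21 ≡ 15 (mod 47).

15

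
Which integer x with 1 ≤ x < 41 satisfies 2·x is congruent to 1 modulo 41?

21

41 = 20·2 + 1
2 = 2·1 + 0
Back-substituting gives 2·21 ≡ 1 (mod 41).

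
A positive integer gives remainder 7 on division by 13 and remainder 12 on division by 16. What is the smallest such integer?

124

x ≡ 7 (mod 13) gives x ∈ {7, 20, 33, 46, 59, 72, 85, 98, …}.
The first of these with x mod 16 = 12 is 124.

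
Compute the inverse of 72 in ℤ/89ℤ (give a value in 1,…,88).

72·68 = 4896 = 55·89 + 1, so 72⁻¹ ≡ 68 (mod 89).

68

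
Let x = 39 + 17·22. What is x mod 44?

17

17·22 = 374.
374 = 8·44 + 22, so 374 mod 44 = 22.
(39 + 22) mod 44 = 17.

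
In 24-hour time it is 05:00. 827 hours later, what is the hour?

16

827 = 34·24 + 11, so 827 mod 24 = 11.
(5 + 11) mod 24 = 16.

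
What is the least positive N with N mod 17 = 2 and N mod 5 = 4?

19

x ≡ 4 (mod 5) gives x ∈ {4, 9, 14, 19}.
The first of these with x mod 17 = 2 is 19.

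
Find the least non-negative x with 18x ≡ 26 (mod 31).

18⁻¹ ≡ 19 (mod 31) because 18·19 = 342 = 11·31 + 1.
Multiplying both sides by 19: x ≡ 19·26 = 494 ≡ 29 (mod 31).

29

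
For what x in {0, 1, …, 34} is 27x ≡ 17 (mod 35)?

The inverse of 27 mod 35 is 13 (since 27·13 = 351 ≡ 1).
Multiplying both sides by 13: x ≡ 13·17 = 221 ≡ 11 (mod 35).

11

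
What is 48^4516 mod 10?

Powers of 8 mod 10 repeat with period 4: 8, 4, 2, 6.
4516 mod 4 = 0, so the last digit matches 8^4 = 6.

6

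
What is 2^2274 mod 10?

Powers of 2 mod 10 repeat with period 4: 2, 4, 8, 6.
2274 mod 4 = 2, so the last digit matches 2^2 = 4.

4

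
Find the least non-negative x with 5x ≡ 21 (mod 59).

5⁻¹ ≡ 12 (mod 59) because 5·12 = 60 = 1·59 + 1.
Multiplying both sides by 12: x ≡ 12·21 = 252 ≡ 16 (mod 59).
Check: 5·16 = 80 = 1·59 + 21.

16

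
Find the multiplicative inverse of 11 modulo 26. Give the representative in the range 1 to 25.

26 = 2·11 + 4
11 = 2·4 + 3
4 = 1·3 + 1
3 = 3·1 + 0
Back-substituting gives 11·19 ≡ 1 (mod 26).

19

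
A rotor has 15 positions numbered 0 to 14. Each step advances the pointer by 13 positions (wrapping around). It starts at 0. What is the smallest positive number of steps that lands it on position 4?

13⁻¹ ≡ 7 (mod 15) because 13·7 = 91 = 6·15 + 1.
Multiplying both sides by 7: x ≡ 7·4 = 28 ≡ 13 (mod 15).
Check: 13·13 = 169 = 11·15 + 4.

13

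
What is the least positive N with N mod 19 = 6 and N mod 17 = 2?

291

x ≡ 2 (mod 17) gives x ∈ {2, 19, 36, 53, 70, 87, 104, 121, …}.
The first of these with x mod 19 = 6 is 291.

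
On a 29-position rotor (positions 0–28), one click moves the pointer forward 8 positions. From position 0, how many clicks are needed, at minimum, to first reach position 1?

29 = 3·8 + 5
8 = 1·5 + 3
5 = 1·3 + 2
3 = 1·2 + 1
2 = 2·1 + 0
Back-substituting gives 8·11 ≡ 1 (mod 29).

11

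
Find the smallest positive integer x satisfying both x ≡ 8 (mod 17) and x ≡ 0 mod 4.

x ≡ 0 (mod 4) gives x ∈ {0, 4, 8}.
The first of these with x mod 17 = 8 is 8.

8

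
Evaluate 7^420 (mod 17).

Square-and-reduce mod 17: 7^1≡7, 7^2≡15, 7^4≡4, 7^8≡16, 7^16≡1, 7^32≡1, 7^64≡1, 7^128≡1, 7^256≡1.
420 = 4 + 32 + 128 + 256, so 7^420 ≡ 4·1·1·1 ≡ 4 (mod 17).

4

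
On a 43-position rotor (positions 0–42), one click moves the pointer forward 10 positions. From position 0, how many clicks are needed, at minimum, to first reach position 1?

13

43 = 4·10 + 3
10 = 3·3 + 1
3 = 3·1 + 0
Back-substituting gives 10·13 ≡ 1 (mod 43).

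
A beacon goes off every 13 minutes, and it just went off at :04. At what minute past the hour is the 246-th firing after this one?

22

246·13 = 3198.
3198 − 53·60 = 18, so 3198 ≡ 18 (mod 60).
(4 + 18) mod 60 = 22.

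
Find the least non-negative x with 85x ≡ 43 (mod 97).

85⁻¹ ≡ 8 (mod 97) because 85·8 = 680 = 7·97 + 1.
Multiplying both sides by 8: x ≡ 8·43 = 344 ≡ 53 (mod 97).

53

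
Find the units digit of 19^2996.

Last digits of 9^n: 9, 1 (period 2).
2996 mod 2 = 0, so the last digit matches 9^2 = 1.

1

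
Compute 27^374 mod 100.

9

By repeated squaring mod 100: 27^1≡27, 27^2≡29, 27^4≡41, 27^8≡81, 27^16≡61, 27^32≡21, 27^64≡41, 27^128≡81, 27^256≡61.
374 = 2 + 4 + 16 + 32 + 64 + 256, so 27^374 ≡ 29·41·61·21·41·61 ≡ 9 (mod 100).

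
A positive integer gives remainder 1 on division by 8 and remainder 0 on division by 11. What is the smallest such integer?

x ≡ 1 (mod 8) gives x ∈ {1, 9, 17, 25, 33}.
The first of these with x mod 11 = 0 is 33.

33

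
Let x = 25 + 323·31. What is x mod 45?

3

323·31 = 10013.
Dividing 10013 by 45 gives quotient 222 and remainder 23.
(25 + 23) mod 45 = 3.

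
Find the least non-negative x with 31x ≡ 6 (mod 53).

The inverse of 31 mod 53 is 12 (since 31·12 = 372 ≡ 1).
So x ≡ 12·6 = 72 ≡ 19 (mod 53).

19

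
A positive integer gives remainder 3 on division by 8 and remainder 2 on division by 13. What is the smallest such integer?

x ≡ 3 (mod 8) gives x ∈ {3, 11, 19, 27, 35, 43, 51, 59, …}.
The first of these with x mod 13 = 2 is 67.

67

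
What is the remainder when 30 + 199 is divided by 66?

31

Dividing 199 by 66 gives quotient 3 and remainder 1.
(30 + 1) mod 66 = 31.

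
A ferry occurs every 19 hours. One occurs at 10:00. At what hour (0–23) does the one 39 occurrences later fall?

39·19 = 741.
741 mod 24 = 21 (since 30·24 = 720).
(10 + 21) mod 24 = 7.

7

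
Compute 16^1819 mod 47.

Successive squares of 16 mod 47: 16^1≡16, 16^2≡21, 16^4≡18, 16^8≡42, 16^16≡25, 16^32≡14, 16^64≡8, 16^128≡17, 16^256≡7, 16^512≡2, 16^1024≡4.
1819 = 1 + 2 + 8 + 16 + 256 + 512 + 1024, so 16^1819 ≡ 16·21·42·25·7·2·4 ≡ 21 (mod 47).

21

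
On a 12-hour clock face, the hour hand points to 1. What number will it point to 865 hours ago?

12

Dividing 865 by 12 gives quotient 72 and remainder 1.
1 − 1 → 12 on a 12-hour dial.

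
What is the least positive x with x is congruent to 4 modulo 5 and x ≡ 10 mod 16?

74

x ≡ 4 (mod 5) gives x ∈ {4, 9, 14, 19, 24, 29, 34, 39, …}.
The first of these with x mod 16 = 10 is 74.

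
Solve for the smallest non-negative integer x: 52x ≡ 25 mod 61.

The inverse of 52 mod 61 is 27 (since 52·27 = 1404 ≡ 1).
Multiplying both sides by 27: x ≡ 27·25 = 675 ≡ 4 (mod 61).

4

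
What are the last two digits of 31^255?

By repeated squaring mod 100: 31^1≡31, 31^2≡61, 31^4≡21, 31^8≡41, 31^16≡81, 31^32≡61, 31^64≡21, 31^128≡41.
Since 255 = 1 + 2 + 4 + 8 + 16 + 32 + 64 + 128 in binary, 31^255 ≡ 31·61·21·41·81·61·21·41 ≡ 51 (mod 100).

51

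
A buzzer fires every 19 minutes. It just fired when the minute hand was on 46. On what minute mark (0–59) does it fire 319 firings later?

319·19 = 6061.
6061 − 101·60 = 1, so 6061 ≡ 1 (mod 60).
(46 + 1) mod 60 = 47.

47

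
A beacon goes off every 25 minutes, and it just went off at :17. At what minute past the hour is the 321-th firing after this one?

321·25 = 8025.
8025 − 133·60 = 45, so 8025 ≡ 45 (mod 60).
(17 + 45) mod 60 = 2.

2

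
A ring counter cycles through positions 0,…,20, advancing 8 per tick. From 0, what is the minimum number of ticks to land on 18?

8⁻¹ ≡ 8 (mod 21) because 8·8 = 64 = 3·21 + 1.
Multiplying both sides by 8: x ≡ 8·18 = 144 ≡ 18 (mod 21).
Check: 8·18 = 144 = 6·21 + 18.

18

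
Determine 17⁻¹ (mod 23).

19

23 = 1·17 + 6
17 = 2·6 + 5
6 = 1·5 + 1
5 = 5·1 + 0
Back-substituting gives 17·19 ≡ 1 (mod 23).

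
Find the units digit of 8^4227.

2

Last digits of 8^n: 8, 4, 2, 6 (period 4).
4227 mod 4 = 3, so the last digit matches 8^3 = 2.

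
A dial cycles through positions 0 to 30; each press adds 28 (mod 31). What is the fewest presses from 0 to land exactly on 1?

31 = 1·28 + 3
28 = 9·3 + 1
3 = 3·1 + 0
Back-substituting gives 28·10 ≡ 1 (mod 31).

10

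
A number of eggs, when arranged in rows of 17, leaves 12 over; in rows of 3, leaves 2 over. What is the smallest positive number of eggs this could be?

x ≡ 2 (mod 3) gives x ∈ {2, 5, 8, 11, 14, 17, 20, 23, …}.
The first of these with x mod 17 = 12 is 29.

29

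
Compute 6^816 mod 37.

1

Successive squares of 6 mod 37: 6^1≡6, 6^2≡36, 6^4≡1, 6^8≡1, 6^16≡1, 6^32≡1, 6^64≡1, 6^128≡1, 6^256≡1, 6^512≡1.
Since 816 = 16 + 32 + 256 + 512 in binary, 6^816 ≡ 1·1·1·1 ≡ 1 (mod 37).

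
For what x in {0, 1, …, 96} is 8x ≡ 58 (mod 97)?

80

8⁻¹ ≡ 85 (mod 97) because 8·85 = 680 = 7·97 + 1.
Multiplying both sides by 85: x ≡ 85·58 = 4930 ≡ 80 (mod 97).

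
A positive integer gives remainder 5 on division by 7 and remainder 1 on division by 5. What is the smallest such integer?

x ≡ 1 (mod 5) gives x ∈ {1, 6, 11, 16, 21, 26}.
The first of these with x mod 7 = 5 is 26.

26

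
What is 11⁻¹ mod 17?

14

11·14 = 154 = 9·17 + 1, so 11⁻¹ ≡ 14 (mod 17).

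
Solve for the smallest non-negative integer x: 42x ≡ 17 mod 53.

37

42⁻¹ ≡ 24 (mod 53) because 42·24 = 1008 = 19·53 + 1.
Multiplying both sides by 24: x ≡ 24·17 = 408 ≡ 37 (mod 53).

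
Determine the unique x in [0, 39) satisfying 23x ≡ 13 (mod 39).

23⁻¹ ≡ 17 (mod 39) because 23·17 = 391 = 10·39 + 1.
So x ≡ 17·13 = 221 ≡ 26 (mod 39).
Check: 23·26 = 598 = 15·39 + 13.

26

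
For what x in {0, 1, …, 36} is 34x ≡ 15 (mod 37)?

32

The inverse of 34 mod 37 is 12 (since 34·12 = 408 ≡ 1).
Multiplying both sides by 12: x ≡ 12·15 = 180 ≡ 32 (mod 37).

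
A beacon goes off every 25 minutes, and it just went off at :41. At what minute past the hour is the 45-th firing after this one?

26

45·25 = 1125.
1125 − 18·60 = 45, so 1125 ≡ 45 (mod 60).
(41 + 45) mod 60 = 26.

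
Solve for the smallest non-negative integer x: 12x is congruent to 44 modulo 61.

The inverse of 12 mod 61 is 56 (since 12·56 = 672 ≡ 1).
Multiplying both sides by 56: x ≡ 56·44 = 2464 ≡ 24 (mod 61).
Check: 12·24 = 288 = 4·61 + 44.

24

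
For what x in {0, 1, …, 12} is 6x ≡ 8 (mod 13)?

10

6⁻¹ ≡ 11 (mod 13) because 6·11 = 66 = 5·13 + 1.
Multiplying both sides by 11: x ≡ 11·8 = 88 ≡ 10 (mod 13).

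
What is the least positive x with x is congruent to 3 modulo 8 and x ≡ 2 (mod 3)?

11

x ≡ 2 (mod 3) gives x ∈ {2, 5, 8, 11}.
The first of these with x mod 8 = 3 is 11.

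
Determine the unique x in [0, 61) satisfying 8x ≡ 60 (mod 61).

38

The inverse of 8 mod 61 is 23 (since 8·23 = 184 ≡ 1).
So x ≡ 23·60 = 1380 ≡ 38 (mod 61).
Check: 8·38 = 304 = 4·61 + 60.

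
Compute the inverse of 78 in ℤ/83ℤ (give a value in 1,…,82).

78·33 = 2574 = 31·83 + 1, so 78⁻¹ ≡ 33 (mod 83).

33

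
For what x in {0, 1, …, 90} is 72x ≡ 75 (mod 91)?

20

72⁻¹ ≡ 67 (mod 91) because 72·67 = 4824 = 53·91 + 1.
So x ≡ 67·75 = 5025 ≡ 20 (mod 91).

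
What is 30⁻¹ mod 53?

23

30·23 = 690 = 13·53 + 1, so 30⁻¹ ≡ 23 (mod 53).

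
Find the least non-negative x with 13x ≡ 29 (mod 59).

The inverse of 13 mod 59 is 50 (since 13·50 = 650 ≡ 1).
So x ≡ 50·29 = 1450 ≡ 34 (mod 59).

34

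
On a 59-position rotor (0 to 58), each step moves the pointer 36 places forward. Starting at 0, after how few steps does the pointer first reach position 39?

6

The inverse of 36 mod 59 is 41 (since 36·41 = 1476 ≡ 1).
So x ≡ 41·39 = 1599 ≡ 6 (mod 59).
Check: 36·6 = 216 = 3·59 + 39.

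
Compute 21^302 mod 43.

21

Successive squares of 21 mod 43: 21^1≡21, 21^2≡11, 21^4≡35, 21^8≡21, 21^16≡11, 21^32≡35, 21^64≡21, 21^128≡11, 21^256≡35.
Since 302 = 2 + 4 + 8 + 32 + 256 in binary, 21^302 ≡ 11·35·21·35·35 ≡ 21 (mod 43).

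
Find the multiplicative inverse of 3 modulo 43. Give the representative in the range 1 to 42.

29

43 = 14·3 + 1
3 = 3·1 + 0
Back-substituting gives 3·29 ≡ 1 (mod 43).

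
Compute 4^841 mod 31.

Successive squares of 4 mod 31: 4^1≡4, 4^2≡16, 4^4≡8, 4^8≡2, 4^16≡4, 4^32≡16, 4^64≡8, 4^128≡2, 4^256≡4, 4^512≡16.
841 = 1 + 8 + 64 + 256 + 512, so 4^841 ≡ 4·2·8·4·16 ≡ 4 (mod 31).

4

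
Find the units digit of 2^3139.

8

Last digits of 2^n: 2, 4, 8, 6 (period 4).
3139 mod 4 = 3, so the last digit matches 2^3 = 8.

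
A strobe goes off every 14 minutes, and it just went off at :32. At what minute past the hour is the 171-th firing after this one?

26

171·14 = 2394.
2394 − 39·60 = 54, so 2394 ≡ 54 (mod 60).
(32 + 54) mod 60 = 26.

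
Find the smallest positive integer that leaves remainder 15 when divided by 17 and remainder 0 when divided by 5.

15

x ≡ 0 (mod 5) gives x ∈ {0, 5, 10, 15}.
The first of these with x mod 17 = 15 is 15.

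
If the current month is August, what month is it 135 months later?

135 mod 12 = 3 (since 11·12 = 132).
August + 3 months → November.

November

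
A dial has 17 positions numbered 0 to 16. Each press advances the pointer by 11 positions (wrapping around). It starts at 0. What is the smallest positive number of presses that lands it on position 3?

The inverse of 11 mod 17 is 14 (since 11·14 = 154 ≡ 1).
Multiplying both sides by 14: x ≡ 14·3 = 42 ≡ 8 (mod 17).
Check: 11·8 = 88 = 5·17 + 3.

8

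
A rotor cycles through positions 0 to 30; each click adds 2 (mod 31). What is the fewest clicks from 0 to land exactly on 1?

16

31 = 15·2 + 1
2 = 2·1 + 0
Back-substituting gives 2·16 ≡ 1 (mod 31).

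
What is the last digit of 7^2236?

1

The units digit of 7^n cycles with period 4: 7, 9, 3, 1, …
2236 mod 4 = 0, so the last digit matches 7^4 = 1.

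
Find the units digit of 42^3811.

8

Last digits of 2^n: 2, 4, 8, 6 (period 4).
3811 mod 4 = 3, so the last digit matches 2^3 = 8.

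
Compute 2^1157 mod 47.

34

By repeated squaring mod 47: 2^1≡2, 2^2≡4, 2^4≡16, 2^8≡21, 2^16≡18, 2^32≡42, 2^64≡25, 2^128≡14, 2^256≡8, 2^512≡17, 2^1024≡7.
Since 1157 = 1 + 4 + 128 + 1024 in binary, 2^1157 ≡ 2·16·14·7 ≡ 34 (mod 47).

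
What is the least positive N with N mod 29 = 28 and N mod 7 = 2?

x ≡ 2 (mod 7) gives x ∈ {2, 9, 16, 23, 30, 37, 44, 51, …}.
The first of these with x mod 29 = 28 is 86.

86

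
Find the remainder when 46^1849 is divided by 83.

62

By repeated squaring mod 83: 46^1≡46, 46^2≡41, 46^4≡21, 46^8≡26, 46^16≡12, 46^32≡61, 46^64≡69, 46^128≡30, 46^256≡70, 46^512≡3, 46^1024≡9.
1849 = 1 + 8 + 16 + 32 + 256 + 512 + 1024, so 46^1849 ≡ 46·26·12·61·70·3·9 ≡ 62 (mod 83).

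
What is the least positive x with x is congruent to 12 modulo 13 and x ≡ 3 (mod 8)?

51

x ≡ 3 (mod 8) gives x ∈ {3, 11, 19, 27, 35, 43, 51}.
The first of these with x mod 13 = 12 is 51.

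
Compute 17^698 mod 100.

Square-and-reduce mod 100: 17^1≡17, 17^2≡89, 17^4≡21, 17^8≡41, 17^16≡81, 17^32≡61, 17^64≡21, 17^128≡41, 17^256≡81, 17^512≡61.
698 = 2 + 8 + 16 + 32 + 128 + 512, so 17^698 ≡ 89·41·81·61·41·61 ≡ 9 (mod 100).

9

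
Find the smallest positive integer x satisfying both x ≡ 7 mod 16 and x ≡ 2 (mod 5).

7

x ≡ 2 (mod 5) gives x ∈ {2, 7}.
The first of these with x mod 16 = 7 is 7.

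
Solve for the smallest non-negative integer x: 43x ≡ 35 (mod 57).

26

The inverse of 43 mod 57 is 4 (since 43·4 = 172 ≡ 1).
So x ≡ 4·35 = 140 ≡ 26 (mod 57).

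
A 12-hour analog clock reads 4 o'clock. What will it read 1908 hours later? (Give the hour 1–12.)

4

1908 mod 12 = 0 (since 159·12 = 1908).
4 + 0 → 4 on a 12-hour dial.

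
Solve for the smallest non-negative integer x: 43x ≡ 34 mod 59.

43⁻¹ ≡ 11 (mod 59) because 43·11 = 473 = 8·59 + 1.
Multiplying both sides by 11: x ≡ 11·34 = 374 ≡ 20 (mod 59).
Check: 43·20 = 860 = 14·59 + 34.

20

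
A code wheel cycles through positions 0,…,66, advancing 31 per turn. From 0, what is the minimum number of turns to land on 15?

31⁻¹ ≡ 13 (mod 67) because 31·13 = 403 = 6·67 + 1.
So x ≡ 13·15 = 195 ≡ 61 (mod 67).

61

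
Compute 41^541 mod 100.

41

Square-and-reduce mod 100: 41^1≡41, 41^2≡81, 41^4≡61, 41^8≡21, 41^16≡41, 41^32≡81, 41^64≡61, 41^128≡21, 41^256≡41, 41^512≡81.
541 = 1 + 4 + 8 + 16 + 512, so 41^541 ≡ 41·61·21·41·81 ≡ 41 (mod 100).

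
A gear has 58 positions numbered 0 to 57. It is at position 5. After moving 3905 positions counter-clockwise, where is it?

3905 − 67·58 = 19, so 3905 ≡ 19 (mod 58).
(5 − 19) mod 58 = 44.

44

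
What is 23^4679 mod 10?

7

Last digits of 3^n: 3, 9, 7, 1 (period 4).
4679 mod 4 = 3, so the last digit matches 3^3 = 7.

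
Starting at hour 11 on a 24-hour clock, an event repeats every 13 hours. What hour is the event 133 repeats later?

133·13 = 1729.
1729 − 72·24 = 1, so 1729 ≡ 1 (mod 24).
(11 + 1) mod 24 = 12.

12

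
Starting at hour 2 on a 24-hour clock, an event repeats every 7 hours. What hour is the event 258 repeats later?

258·7 = 1806.
1806 mod 24 = 6 (since 75·24 = 1800).
(2 + 6) mod 24 = 8.

8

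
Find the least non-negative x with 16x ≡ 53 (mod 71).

61

16⁻¹ ≡ 40 (mod 71) because 16·40 = 640 = 9·71 + 1.
Multiplying both sides by 40: x ≡ 40·53 = 2120 ≡ 61 (mod 71).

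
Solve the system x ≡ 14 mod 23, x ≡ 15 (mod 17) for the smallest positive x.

83

Since 17·19 ≡ 1 (mod 23), take x = 15 + 17·((14−15)·19 mod 23) = 15 + 17·4 = 83.
Check: 83 mod 23 = 14, 83 mod 17 = 15.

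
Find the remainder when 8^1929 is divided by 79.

62

Square-and-reduce mod 79: 8^1≡8, 8^2≡64, 8^4≡67, 8^8≡65, 8^16≡38, 8^32≡22, 8^64≡10, 8^128≡21, 8^256≡46, 8^512≡62, 8^1024≡52.
Since 1929 = 1 + 8 + 128 + 256 + 512 + 1024 in binary, 8^1929 ≡ 8·65·21·46·62·52 ≡ 62 (mod 79).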